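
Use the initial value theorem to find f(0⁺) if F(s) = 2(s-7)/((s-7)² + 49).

f(0⁺) = lim_{s→∞} sF(s) = lim_{s→∞} 2s(s-7)/((s-7)² + 49) = 2

Final answer: 2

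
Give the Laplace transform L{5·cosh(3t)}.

L{cosh(ωt)} = s/(s² - ω²), so L{cosh(3t)} = s/(s² - 9). Then L{5·cosh(3t)} = 5·s/(s² - 9) = 5s/(s² - 9)

Final answer: 5s/(s² - 9)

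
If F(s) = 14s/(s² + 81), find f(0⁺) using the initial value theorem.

f(0⁺) = lim_{s→∞} s·14s/(s² + 81) = lim_{s→∞} 14s²/(s² + 81) = 14

Final answer: 14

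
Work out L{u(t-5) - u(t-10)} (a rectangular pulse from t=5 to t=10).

L{u(t-a)} = e^(-as)/s. L{u(t-5) - u(t-10)} = (e^(-5s) - e^(-10s))/s

Final answer: (e^(-5s) - e^(-10s))/s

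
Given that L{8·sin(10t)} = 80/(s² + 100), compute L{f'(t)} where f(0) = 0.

L{f'(t)} = s·F(s) - f(0) = s·80/(s² + 100) - 0 = 80s/(s² + 100)

Final answer: 80s/(s² + 100)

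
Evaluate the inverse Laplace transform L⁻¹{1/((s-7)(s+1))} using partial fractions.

Decompose: A/(s-7) + B/(s+1). A = 1/8, B = -1/8. f(t) = (e^(7t) - e^(-t))/8

Final answer: (e^(7t) - e^(-t))/8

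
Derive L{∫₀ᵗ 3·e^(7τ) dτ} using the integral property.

L{∫₀ᵗ f(τ)dτ} = F(s)/s with F(s) = 3/(s-7), so L{∫₀ᵗ 3·e^(7τ) dτ} = 3/(s(s-7))

Final answer: 3/(s(s-7))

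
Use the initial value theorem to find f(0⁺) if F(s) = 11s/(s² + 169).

f(0⁺) = lim_{s→∞} s·11s/(s² + 169) = lim_{s→∞} 11s²/(s² + 169) = 11

Final answer: 11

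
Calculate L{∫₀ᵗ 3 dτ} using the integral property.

L{∫₀ᵗ f(τ)dτ} = F(s)/s with f(t) = 3. F(s) = 3/s, so L{∫₀ᵗ 3 dτ} = (3/s)/s = 3/s². (Check: ∫₀ᵗ 3 dτ = 3t.)

Final answer: 3/s²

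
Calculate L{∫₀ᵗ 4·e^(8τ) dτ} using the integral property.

L{∫₀ᵗ f(τ)dτ} = F(s)/s with F(s) = 4/(s-8), so L{∫₀ᵗ 4·e^(8τ) dτ} = 4/(s(s-8))

Final answer: 4/(s(s-8))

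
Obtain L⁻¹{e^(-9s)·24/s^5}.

L⁻¹{24/s^5} = t^4. By the time shift theorem, L⁻¹{e^(-as)F(s)} = u(t-a)f(t-a) with a=9, so L⁻¹{e^(-9s)·24/s^5} = u(t-9)·(t-9)^4

Final answer: u(t-9)·(t-9)^4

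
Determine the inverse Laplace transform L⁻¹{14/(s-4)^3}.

L⁻¹{n!/(s-a)^(n+1)} = t^n·e^(at) with n=2, a=4. So L⁻¹{2/(s-4)^3} = t^2·e^(4t), and L⁻¹{14/(s-4)^3} = (14/2)·t^2·e^(4t) = 7·t^2·e^(4t)

Final answer: 7·t^2·e^(4t)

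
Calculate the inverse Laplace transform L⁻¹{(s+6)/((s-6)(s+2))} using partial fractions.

Using partial fractions, f(t) = (12e^(6t) - 4e^(-2t))/8

Final answer: (12e^(6t) - 4e^(-2t))/8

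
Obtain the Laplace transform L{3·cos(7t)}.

L{cos(ωt)} = s/(s² + ω²), so L{cos(7t)} = s/(s² + 49). Then L{3·cos(7t)} = 3·s/(s² + 49) = 3s/(s² + 49)

Final answer: 3s/(s² + 49)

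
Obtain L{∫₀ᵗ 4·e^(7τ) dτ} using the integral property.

L{∫₀ᵗ f(τ)dτ} = F(s)/s with F(s) = 4/(s-7), so L{∫₀ᵗ 4·e^(7τ) dτ} = 4/(s(s-7))

Final answer: 4/(s(s-7))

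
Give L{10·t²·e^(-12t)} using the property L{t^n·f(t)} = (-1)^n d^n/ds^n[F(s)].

L{e^(-12t)} = 1/(s+12). d/ds[1/(s+12)] = -1/(s+12)². d²/ds²[1/(s+12)] = 2/(s+12)³. So L{t²·e^(-12t)} = (-1)² · 2/(s+12)³ = 2/(s+12)³. Then L{10·t²·e^(-12t)} = 10·2/(s+12)³ = 20/(s+12)³

Final answer: 20/(s+12)³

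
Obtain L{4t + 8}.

L{4t + 8} = 4·L{t} + 8·L{1} = 4/s² + 8/s

Final answer: 4/s² + 8/s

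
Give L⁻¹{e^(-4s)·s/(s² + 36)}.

L⁻¹{s/(s² + 36)} = cos(6t). By the time shift theorem, L⁻¹{e^(-as)F(s)} = u(t-a)f(t-a) with a=4, so L⁻¹{e^(-4s)·s/(s² + 36)} = u(t-4)·cos(6(t-4))

Final answer: u(t-4)·cos(6(t-4))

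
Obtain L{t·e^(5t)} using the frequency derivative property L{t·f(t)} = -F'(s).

L{e^(5t)} = 1/(s-5). By frequency derivative: L{t·e^(5t)} = -d/ds[1/(s-5)] = -(-1)/(s-5)² = 1/(s-5)²

Final answer: 1/(s-5)²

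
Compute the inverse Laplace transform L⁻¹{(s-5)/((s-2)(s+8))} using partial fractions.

Using partial fractions, f(t) = (-3e^(2t) + 13e^(-8t))/10

Final answer: (-3e^(2t) + 13e^(-8t))/10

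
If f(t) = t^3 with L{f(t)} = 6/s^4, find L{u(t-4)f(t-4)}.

Time shift theorem: L{u(t-a)f(t-a)} = e^(-as)F(s). Here a=4, F(s) = 6/s^4, so L{u(t-4)f(t-4)} = e^(-4s)·6/s^4

Final answer: e^(-4s)·6/s^4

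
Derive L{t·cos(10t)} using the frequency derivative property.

L{cos(10t)} = s/(s² + 100). Derivative: d/ds[s/(s² + 100)] = [(s² + 100) - s·2s]/(s² + 100)² = (100 - s²)/(s² + 100)². So L{t·cos(10t)} = -F'(s) = (s² - 100)/(s² + 100)²

Final answer: (s² - 100)/(s² + 100)²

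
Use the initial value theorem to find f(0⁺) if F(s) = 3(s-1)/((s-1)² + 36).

f(0⁺) = lim_{s→∞} sF(s) = lim_{s→∞} 3s(s-1)/((s-1)² + 36) = 3

Final answer: 3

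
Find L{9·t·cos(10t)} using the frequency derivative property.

L{cos(10t)} = s/(s² + 100). Derivative: d/ds[s/(s² + 100)] = [(s² + 100) - s·2s]/(s² + 100)² = (100 - s²)/(s² + 100)². So L{t·cos(10t)} = -F'(s) = (s² - 100)/(s² + 100)². Then L{9·t·cos(10t)} = 9·(s² - 100)/(s² + 100)²

Final answer: 9·(s² - 100)/(s² + 100)²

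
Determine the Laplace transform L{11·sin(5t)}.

L{sin(ωt)} = ω/(s² + ω²), so L{sin(5t)} = 5/(s² + 25). Then L{11·sin(5t)} = 11·5/(s² + 25) = 55/(s² + 25)

Final answer: 55/(s² + 25)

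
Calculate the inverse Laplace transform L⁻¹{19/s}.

L⁻¹{c/s} = c, so L⁻¹{19/s} = 19

Final answer: 19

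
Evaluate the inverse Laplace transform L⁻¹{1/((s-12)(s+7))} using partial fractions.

Decompose: A/(s-12) + B/(s+7). A = 1/19, B = -1/19. f(t) = (e^(12t) - e^(-7t))/19

Final answer: (e^(12t) - e^(-7t))/19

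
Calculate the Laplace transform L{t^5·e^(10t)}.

L{t^n·e^(at)} = n!/(s-a)^(n+1), so L{t^5·e^(10t)} = 120/(s-10)^6

Final answer: 120/(s-10)^6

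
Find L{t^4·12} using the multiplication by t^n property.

L{12} = 12/s. d^1/ds^1[1/s] = -1/s². d^2/ds^2[1/s] = 2/s^3. d^3/ds^3[1/s] = -6/s^4. d^4/ds^4[1/s] = 24/s^5. So L{t^4} = (-1)^{4}·24/s^5 = 24/s^5. Then L{t^4·12} = 12·24/s^5 = 288/s^5

Final answer: 288/s^5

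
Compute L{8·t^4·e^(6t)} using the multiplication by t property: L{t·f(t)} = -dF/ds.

Using L{t^n·e^(at)} = n!/(s-a)^(n+1), L{t^4·e^(6t)} = 24/(s-6)^5, so L{8·t^4·e^(6t)} = 8·24/(s-6)^5 = 192/(s-6)^5

Final answer: 192/(s-6)^5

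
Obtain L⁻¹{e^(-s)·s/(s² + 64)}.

L⁻¹{s/(s² + 64)} = cos(8t). By the time shift theorem, L⁻¹{e^(-as)F(s)} = u(t-a)f(t-a) with a=1, so L⁻¹{e^(-s)·s/(s² + 64)} = u(t-1)·cos(8(t-1))

Final answer: u(t-1)·cos(8(t-1))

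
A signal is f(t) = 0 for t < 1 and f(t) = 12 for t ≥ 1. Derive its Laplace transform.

f(t) = 12·u(t-1). L{u(t-1)} = e^(-s)/s, so L{f(t)} = 12·e^(-s)/s

Final answer: 12·e^(-s)/s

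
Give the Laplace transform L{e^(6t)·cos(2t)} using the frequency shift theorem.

Frequency shift: L{e^(at)f(t)} = F(s-a). L{e^(6t)·cos(2t)} = (s-6)/((s-6)² + 4)

Final answer: (s-6)/((s-6)² + 4)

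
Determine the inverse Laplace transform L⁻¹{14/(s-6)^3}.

L⁻¹{n!/(s-a)^(n+1)} = t^n·e^(at) with n=2, a=6. So L⁻¹{2/(s-6)^3} = t^2·e^(6t), and L⁻¹{14/(s-6)^3} = (14/2)·t^2·e^(6t) = 7·t^2·e^(6t)

Final answer: 7·t^2·e^(6t)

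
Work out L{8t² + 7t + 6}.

L{8t² + 7t + 6} = 8·2/s³ + 7/s² + 6/s = 16/s³ + 7/s² + 6/s

Final answer: 16/s³ + 7/s² + 6/s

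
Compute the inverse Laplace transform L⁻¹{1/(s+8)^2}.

L⁻¹{n!/(s-a)^(n+1)} = t^n·e^(at) with n=1, a=-8. So L⁻¹{1/(s+8)^2} = t·e^(-8t)

Final answer: t·e^(-8t)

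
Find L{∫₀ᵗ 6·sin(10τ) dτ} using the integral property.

L{∫₀ᵗ f(τ)dτ} = F(s)/s with F(s) = 60/(s² + 100), so the result is (60/(s² + 100))/s = 60/(s(s² + 100))

Final answer: 60/(s(s² + 100))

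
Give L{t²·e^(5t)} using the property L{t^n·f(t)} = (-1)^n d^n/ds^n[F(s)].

L{e^(5t)} = 1/(s-5). d/ds[1/(s-5)] = -1/(s-5)². d²/ds²[1/(s-5)] = 2/(s-5)³. So L{t²·e^(5t)} = (-1)² · 2/(s-5)³ = 2/(s-5)³

Final answer: 2/(s-5)³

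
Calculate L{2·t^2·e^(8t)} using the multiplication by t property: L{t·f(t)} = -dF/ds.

Using L{t^n·e^(at)} = n!/(s-a)^(n+1), L{t^2·e^(8t)} = 2/(s-8)^3, so L{2·t^2·e^(8t)} = 2·2/(s-8)^3 = 4/(s-8)^3

Final answer: 4/(s-8)^3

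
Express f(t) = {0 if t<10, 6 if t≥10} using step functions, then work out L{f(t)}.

f(t) = 6·u(t-10). L{u(t-10)} = e^(-10s)/s, so L{f(t)} = 6·e^(-10s)/s

Final answer: 6·e^(-10s)/s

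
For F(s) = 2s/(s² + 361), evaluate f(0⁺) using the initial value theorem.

f(0⁺) = lim_{s→∞} s·2s/(s² + 361) = lim_{s→∞} 2s²/(s² + 361) = 2

Final answer: 2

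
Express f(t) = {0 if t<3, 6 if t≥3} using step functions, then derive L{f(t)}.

f(t) = 6·u(t-3). L{u(t-3)} = e^(-3s)/s, so L{f(t)} = 6·e^(-3s)/s

Final answer: 6·e^(-3s)/s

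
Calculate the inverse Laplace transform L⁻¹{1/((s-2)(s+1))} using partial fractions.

Decompose: A/(s-2) + B/(s+1). A = 1/3, B = -1/3. f(t) = (e^(2t) - e^(-t))/3

Final answer: (e^(2t) - e^(-t))/3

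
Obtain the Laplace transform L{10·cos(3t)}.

L{cos(ωt)} = s/(s² + ω²), so L{cos(3t)} = s/(s² + 9). Then L{10·cos(3t)} = 10·s/(s² + 9) = 10s/(s² + 9)

Final answer: 10s/(s² + 9)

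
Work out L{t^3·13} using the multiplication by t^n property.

L{13} = 13/s. d^1/ds^1[1/s] = -1/s². d^2/ds^2[1/s] = 2/s^3. d^3/ds^3[1/s] = -6/s^4. So L{t^3} = (-1)^{3}·-6/s^4 = 6/s^4. Then L{t^3·13} = 13·6/s^4 = 78/s^4

Final answer: 78/s^4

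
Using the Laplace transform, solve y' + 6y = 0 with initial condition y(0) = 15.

L{y'} + 6L{y} = 0. sY - 15 + 6Y = 0. Y(s+6) = 15. Y = 15/(s+6)

Final answer: y(t) = 15e^(-6t)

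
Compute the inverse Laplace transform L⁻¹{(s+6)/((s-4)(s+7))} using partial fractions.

Using partial fractions, f(t) = (10e^(4t) + e^(-7t))/11

Final answer: (10e^(4t) + e^(-7t))/11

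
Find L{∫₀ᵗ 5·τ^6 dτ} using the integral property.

L{∫₀ᵗ f(τ)dτ} = F(s)/s with f(t) = 5t^6. F(s) = 3600/s^7, so L{∫₀ᵗ 5·τ^6 dτ} = (3600/s^7)/s = 3600/s^8. (Check: ∫₀ᵗ 5·τ^6 dτ = 5t^7/7.)

Final answer: 3600/s^8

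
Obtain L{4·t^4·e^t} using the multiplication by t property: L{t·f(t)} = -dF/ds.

Using L{t^n·e^(at)} = n!/(s-a)^(n+1), L{t^4·e^t} = 24/(s-1)^5, so L{4·t^4·e^t} = 4·24/(s-1)^5 = 96/(s-1)^5

Final answer: 96/(s-1)^5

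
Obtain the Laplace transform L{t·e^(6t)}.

L{t^n·e^(at)} = n!/(s-a)^(n+1), so L{t·e^(6t)} = 1/(s-6)^2

Final answer: 1/(s-6)^2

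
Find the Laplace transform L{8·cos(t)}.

L{cos(ωt)} = s/(s² + ω²), so L{cos(t)} = s/(s² + 1). Then L{8·cos(t)} = 8·s/(s² + 1) = 8s/(s² + 1)

Final answer: 8s/(s² + 1)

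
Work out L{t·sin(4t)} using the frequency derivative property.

L{sin(4t)} = 4/(s² + 16). By L{t·f(t)} = -F'(s): -d/ds[4/(s² + 16)] = -(4)·(-2s)/(s² + 16)² = 8s/(s² + 16)²

Final answer: 8s/(s² + 16)²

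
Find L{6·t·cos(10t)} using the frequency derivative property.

L{cos(10t)} = s/(s² + 100). Derivative: d/ds[s/(s² + 100)] = [(s² + 100) - s·2s]/(s² + 100)² = (100 - s²)/(s² + 100)². So L{t·cos(10t)} = -F'(s) = (s² - 100)/(s² + 100)². Then L{6·t·cos(10t)} = 6·(s² - 100)/(s² + 100)²

Final answer: 6·(s² - 100)/(s² + 100)²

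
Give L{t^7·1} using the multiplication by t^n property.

L{1} = 1/s. d^1/ds^1[1/s] = -1/s². d^2/ds^2[1/s] = 2/s^3. d^3/ds^3[1/s] = -6/s^4. d^4/ds^4[1/s] = 24/s^5. d^5/ds^5[1/s] = -120/s^6. d^6/ds^6[1/s] = 720/s^7. d^7/ds^7[1/s] = -5040/s^8. So L{t^7} = (-1)^{7}·-5040/s^8 = 5040/s^8

Final answer: 5040/s^8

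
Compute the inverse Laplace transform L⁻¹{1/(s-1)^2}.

L⁻¹{n!/(s-a)^(n+1)} = t^n·e^(at), so L⁻¹{1/(s-1)^2} = t·e^t

Final answer: t·e^t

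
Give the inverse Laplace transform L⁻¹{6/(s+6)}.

L⁻¹{1/(s-a)} = e^(at), so L⁻¹{1/(s+6)} = e^(-6t), and L⁻¹{6/(s+6)} = 6·e^(-6t)

Final answer: 6·e^(-6t)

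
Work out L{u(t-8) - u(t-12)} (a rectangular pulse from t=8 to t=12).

L{u(t-a)} = e^(-as)/s. L{u(t-8) - u(t-12)} = (e^(-8s) - e^(-12s))/s

Final answer: (e^(-8s) - e^(-12s))/s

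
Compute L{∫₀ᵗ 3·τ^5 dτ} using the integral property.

L{∫₀ᵗ f(τ)dτ} = F(s)/s with f(t) = 3t^5. F(s) = 360/s^6, so L{∫₀ᵗ 3·τ^5 dτ} = (360/s^6)/s = 360/s^7. (Check: ∫₀ᵗ 3·τ^5 dτ = 3t^6/6.)

Final answer: 360/s^7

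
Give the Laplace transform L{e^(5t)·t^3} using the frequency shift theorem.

L{e^(at)·t^n} = n!/(s-a)^(n+1), so L{e^(5t)·t^3} = 6/(s-5)^4

Final answer: 6/(s-5)^4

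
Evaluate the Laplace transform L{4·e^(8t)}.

L{e^(at)} = 1/(s-a), so L{e^(8t)} = 1/(s-8). Then L{4·e^(8t)} = 4/(s-8)

Final answer: 4/(s-8)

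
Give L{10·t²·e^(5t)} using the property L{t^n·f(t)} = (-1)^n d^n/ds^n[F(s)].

L{e^(5t)} = 1/(s-5). d/ds[1/(s-5)] = -1/(s-5)². d²/ds²[1/(s-5)] = 2/(s-5)³. So L{t²·e^(5t)} = (-1)² · 2/(s-5)³ = 2/(s-5)³. Then L{10·t²·e^(5t)} = 10·2/(s-5)³ = 20/(s-5)³

Final answer: 20/(s-5)³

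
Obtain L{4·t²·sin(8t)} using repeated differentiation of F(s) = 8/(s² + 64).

F(s) = 8/(s² + 64). F'(s) = -16s/(s² + 64)². F''(s) = -16(64 - 3s²)/(s² + 64)³ = (48s² - 1024)/(s² + 64)³. So L{t²·sin(8t)} = (-1)² F''(s) = (48s² - 1024)/(s² + 64)³. Then L{4·t²·sin(8t)} = 4·(48s² - 1024)/(s² + 64)³ = (192s² - 4096)/(s² + 64)³

Final answer: (192s² - 4096)/(s² + 64)³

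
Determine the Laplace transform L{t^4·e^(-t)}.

L{t^n·e^(at)} = n!/(s-a)^(n+1), so L{t^4·e^(-t)} = 24/(s+1)^5

Final answer: 24/(s+1)^5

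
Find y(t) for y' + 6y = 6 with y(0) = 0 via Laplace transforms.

sY + 6Y = 6/s. Y = 6/(s(s+6)). Partial fractions: Y = 1/s - 1/(s+6)

Final answer: y(t) = (1 - e^(-6t))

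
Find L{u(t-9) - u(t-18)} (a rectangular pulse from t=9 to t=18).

L{u(t-a)} = e^(-as)/s. L{u(t-9) - u(t-18)} = (e^(-9s) - e^(-18s))/s

Final answer: (e^(-9s) - e^(-18s))/s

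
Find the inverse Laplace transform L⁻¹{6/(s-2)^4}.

L⁻¹{n!/(s-a)^(n+1)} = t^n·e^(at), so L⁻¹{6/(s-2)^4} = t^3·e^(2t)

Final answer: t^3·e^(2t)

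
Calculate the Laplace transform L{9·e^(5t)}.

L{e^(at)} = 1/(s-a), so L{e^(5t)} = 1/(s-5). Then L{9·e^(5t)} = 9/(s-5)

Final answer: 9/(s-5)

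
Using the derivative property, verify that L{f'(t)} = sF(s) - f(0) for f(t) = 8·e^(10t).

f'(t) = 80e^(10t). Direct: L{f'(t)} = 80/(s-10). Property: s·8/(s-10) - 8 = (8s - 8(s-10))/(s-10) = 80/(s-10). ✓

Final answer: 80/(s-10)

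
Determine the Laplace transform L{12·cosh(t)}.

L{cosh(ωt)} = s/(s² - ω²), so L{cosh(t)} = s/(s² - 1). Then L{12·cosh(t)} = 12·s/(s² - 1) = 12s/(s² - 1)

Final answer: 12s/(s² - 1)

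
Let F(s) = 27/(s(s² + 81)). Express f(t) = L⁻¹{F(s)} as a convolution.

27/(s(s² + 81)) = (1/s)·(27/(s² + 81)) = L{1}·L{3·sin(9t)}. So f(t) = 1*(3·sin(9t)) = ∫₀ᵗ 3·sin(9τ) dτ

Final answer: ∫₀ᵗ 3·sin(9τ) dτ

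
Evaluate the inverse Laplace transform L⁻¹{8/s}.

L⁻¹{c/s} = c, so L⁻¹{8/s} = 8

Final answer: 8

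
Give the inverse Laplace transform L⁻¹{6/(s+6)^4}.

L⁻¹{n!/(s-a)^(n+1)} = t^n·e^(at), so L⁻¹{6/(s+6)^4} = t^3·e^(-6t)

Final answer: t^3·e^(-6t)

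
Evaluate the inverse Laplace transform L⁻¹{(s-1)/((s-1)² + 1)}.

Using frequency shift, L⁻¹{(s-1)/((s-1)² + 1)} = e^t·cos(t)

Final answer: e^t·cos(t)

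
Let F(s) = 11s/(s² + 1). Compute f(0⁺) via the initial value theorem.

f(0⁺) = lim_{s→∞} s·11s/(s² + 1) = lim_{s→∞} 11s²/(s² + 1) = 11

Final answer: 11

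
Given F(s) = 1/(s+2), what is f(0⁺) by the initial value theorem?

f(0⁺) = lim_{s→∞} s·1/(s+2) = lim_{s→∞} s/(s+2) = 1

Final answer: 1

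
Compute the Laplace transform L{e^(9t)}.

L{e^(at)} = 1/(s-a), so L{e^(9t)} = 1/(s-9)

Final answer: 1/(s-9)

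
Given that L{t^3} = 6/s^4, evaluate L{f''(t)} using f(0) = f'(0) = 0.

L{f''(t)} = s²F(s) - sf(0) - f'(0) = s²·6/s^4 - 0 - 0 = 6/s^2

Final answer: 6/s^2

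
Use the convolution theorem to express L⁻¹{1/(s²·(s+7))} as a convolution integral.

1/(s²·(s+7)) = (1/s^2)·(1/(s+7)) = L{t}·L{e^(-7t)}. So f(t) = t*e^(-7t) = ∫₀ᵗ τ·e^(-7(t-τ)) dτ

Final answer: ∫₀ᵗ τ·e^(-7(t-τ)) dτ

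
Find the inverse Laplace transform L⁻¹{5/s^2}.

L⁻¹{n!/s^(n+1)} = t^n with n=1. So L⁻¹{1/s^2} = t, and L⁻¹{5/s^2} = (5/1)·t = 5·t

Final answer: 5·t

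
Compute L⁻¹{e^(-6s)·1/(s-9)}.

L⁻¹{1/(s-9)} = e^(9t). By the time shift theorem, L⁻¹{e^(-as)F(s)} = u(t-a)f(t-a) with a=6, so L⁻¹{e^(-6s)·1/(s-9)} = u(t-6)·e^(9(t-6))

Final answer: u(t-6)·e^(9(t-6))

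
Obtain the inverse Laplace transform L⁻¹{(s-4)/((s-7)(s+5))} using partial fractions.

Using partial fractions, f(t) = (3e^(7t) + 9e^(-5t))/12

Final answer: (3e^(7t) + 9e^(-5t))/12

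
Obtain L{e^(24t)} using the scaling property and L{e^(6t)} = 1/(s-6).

Using L{f(at)} = (1/a)F(s/a) with a=4 and f(t) = e^(6t): L{e^(24t)} = (1/4) · 1/((s/4)-6) = (1/4) · 4/(s-24) = 1/(s-24)

Final answer: 1/(s-24)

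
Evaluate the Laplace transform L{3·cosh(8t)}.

L{cosh(ωt)} = s/(s² - ω²), so L{cosh(8t)} = s/(s² - 64). Then L{3·cosh(8t)} = 3·s/(s² - 64) = 3s/(s² - 64)

Final answer: 3s/(s² - 64)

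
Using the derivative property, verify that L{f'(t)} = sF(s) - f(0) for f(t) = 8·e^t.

f'(t) = 8e^t. Direct: L{f'(t)} = 8/(s-1). Property: s·8/(s-1) - 8 = (8s - 8(s-1))/(s-1) = 8/(s-1). ✓

Final answer: 8/(s-1)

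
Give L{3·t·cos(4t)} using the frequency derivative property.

L{cos(4t)} = s/(s² + 16). Derivative: d/ds[s/(s² + 16)] = [(s² + 16) - s·2s]/(s² + 16)² = (16 - s²)/(s² + 16)². So L{t·cos(4t)} = -F'(s) = (s² - 16)/(s² + 16)². Then L{3·t·cos(4t)} = 3·(s² - 16)/(s² + 16)²

Final answer: 3·(s² - 16)/(s² + 16)²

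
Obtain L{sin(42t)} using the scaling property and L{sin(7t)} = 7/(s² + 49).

Using L{f(at)} = (1/a)F(s/a) with a=6: L{sin(42t)} = (1/6) · 7/((s/6)² + 49) = (1/6) · 7·36/(s² + 1764) = 42/(s² + 1764)

Final answer: 42/(s² + 1764)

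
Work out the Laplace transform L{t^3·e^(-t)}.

L{t^n·e^(at)} = n!/(s-a)^(n+1), so L{t^3·e^(-t)} = 6/(s+1)^4

Final answer: 6/(s+1)^4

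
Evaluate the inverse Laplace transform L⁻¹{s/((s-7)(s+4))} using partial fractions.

Using partial fractions, f(t) = (7e^(7t) + 4e^(-4t))/11

Final answer: (7e^(7t) + 4e^(-4t))/11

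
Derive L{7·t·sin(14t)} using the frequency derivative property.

L{sin(14t)} = 14/(s² + 196). By L{t·f(t)} = -F'(s): -d/ds[14/(s² + 196)] = -(14)·(-2s)/(s² + 196)² = 28s/(s² + 196)². Then L{7·t·sin(14t)} = 7·28s/(s² + 196)² = 196s/(s² + 196)²

Final answer: 196s/(s² + 196)²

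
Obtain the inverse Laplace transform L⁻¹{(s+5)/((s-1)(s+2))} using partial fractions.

Using partial fractions, f(t) = (6e^t - 3e^(-2t))/3

Final answer: (6e^t - 3e^(-2t))/3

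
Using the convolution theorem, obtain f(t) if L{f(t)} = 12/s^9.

12/s^9 = (12/s)·(1/s^8) = L{12}·L{t^7/5040}. By convolution, f(t) = 12*t^7/5040 = ∫₀ᵗ 12·τ^7/5040 dτ = 12·t^8/40320

Final answer: 12·t^8/40320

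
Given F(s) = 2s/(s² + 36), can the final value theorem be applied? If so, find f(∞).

The final value theorem requires all poles of sF(s) in the left half-plane. sF(s) = 2s²/(s² + 36) has poles at s = ±6i (imaginary axis). Theorem does NOT apply (oscillatory system).

Final answer: Not applicable (oscillatory)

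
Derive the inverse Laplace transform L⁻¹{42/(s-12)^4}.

L⁻¹{n!/(s-a)^(n+1)} = t^n·e^(at) with n=3, a=12. So L⁻¹{6/(s-12)^4} = t^3·e^(12t), and L⁻¹{42/(s-12)^4} = (42/6)·t^3·e^(12t) = 7·t^3·e^(12t)

Final answer: 7·t^3·e^(12t)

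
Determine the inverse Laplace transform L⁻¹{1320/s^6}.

L⁻¹{n!/s^(n+1)} = t^n with n=5. So L⁻¹{120/s^6} = t^5, and L⁻¹{1320/s^6} = (1320/120)·t^5 = 11·t^5

Final answer: 11·t^5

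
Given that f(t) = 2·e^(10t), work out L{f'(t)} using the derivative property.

f(0) = 2, F(s) = 2/(s-10). L{f'(t)} = s·F(s) - f(0) = 2s/(s-10) - 2 = (2s - 2(s-10))/(s-10) = 20/(s-10)

Final answer: 20/(s-10)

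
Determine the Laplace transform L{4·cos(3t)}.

L{cos(ωt)} = s/(s² + ω²), so L{cos(3t)} = s/(s² + 9). Then L{4·cos(3t)} = 4·s/(s² + 9) = 4s/(s² + 9)

Final answer: 4s/(s² + 9)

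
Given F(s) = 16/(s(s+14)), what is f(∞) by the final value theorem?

f(∞) = lim_{s→0} s·16/(s(s+14)) = lim_{s→0} 16/(s+14) = 16/14 = 8/7

Final answer: 8/7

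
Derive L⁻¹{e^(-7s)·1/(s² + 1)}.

L⁻¹{1/(s² + 1)} = sin(t). By the time shift theorem, L⁻¹{e^(-as)F(s)} = u(t-a)f(t-a) with a=7, so L⁻¹{e^(-7s)·1/(s² + 1)} = u(t-7)·sin((t-7))

Final answer: u(t-7)·sin((t-7))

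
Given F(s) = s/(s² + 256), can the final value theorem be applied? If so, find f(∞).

The final value theorem requires all poles of sF(s) in the left half-plane. sF(s) = s²/(s² + 256) has poles at s = ±16i (imaginary axis). Theorem does NOT apply (oscillatory system).

Final answer: Not applicable (oscillatory)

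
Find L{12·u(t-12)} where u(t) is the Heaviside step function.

L{u(t-a)} = e^(-as)/s. Here a=12, so L{u(t-12)} = e^(-12s)/s, and L{12·u(t-12)} = 12·e^(-12s)/s

Final answer: 12·e^(-12s)/s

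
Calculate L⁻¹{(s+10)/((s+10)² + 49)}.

Using frequency shift: L⁻¹{(s-a)/((s-a)² + b²)} = e^(at)cos(bt). Here a=-10, b=7

Final answer: e^(-10t)·cos(7t)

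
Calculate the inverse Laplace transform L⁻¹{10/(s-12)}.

L⁻¹{1/(s-a)} = e^(at), so L⁻¹{1/(s-12)} = e^(12t), and L⁻¹{10/(s-12)} = 10·e^(12t)

Final answer: 10·e^(12t)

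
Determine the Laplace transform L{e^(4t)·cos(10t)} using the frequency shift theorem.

Frequency shift: L{e^(at)f(t)} = F(s-a). L{e^(4t)·cos(10t)} = (s-4)/((s-4)² + 100)

Final answer: (s-4)/((s-4)² + 100)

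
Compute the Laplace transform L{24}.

L{24} = 24 · L{1} = 24/s

Final answer: 24/s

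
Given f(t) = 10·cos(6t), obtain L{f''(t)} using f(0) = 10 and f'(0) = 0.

F(s) = 10s/(s² + 36). L{f''(t)} = s²F(s) - sf(0) - f'(0) = 10s³/(s² + 36) - 10s = (10s³ - 10s(s² + 36))/(s² + 36) = -360s/(s² + 36)

Final answer: -360s/(s² + 36)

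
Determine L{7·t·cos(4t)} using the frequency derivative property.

L{cos(4t)} = s/(s² + 16). Derivative: d/ds[s/(s² + 16)] = [(s² + 16) - s·2s]/(s² + 16)² = (16 - s²)/(s² + 16)². So L{t·cos(4t)} = -F'(s) = (s² - 16)/(s² + 16)². Then L{7·t·cos(4t)} = 7·(s² - 16)/(s² + 16)²

Final answer: 7·(s² - 16)/(s² + 16)²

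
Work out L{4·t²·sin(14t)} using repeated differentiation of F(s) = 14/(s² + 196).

F(s) = 14/(s² + 196). F'(s) = -28s/(s² + 196)². F''(s) = -28(196 - 3s²)/(s² + 196)³ = (84s² - 5488)/(s² + 196)³. So L{t²·sin(14t)} = (-1)² F''(s) = (84s² - 5488)/(s² + 196)³. Then L{4·t²·sin(14t)} = 4·(84s² - 5488)/(s² + 196)³ = (336s² - 21952)/(s² + 196)³

Final answer: (336s² - 21952)/(s² + 196)³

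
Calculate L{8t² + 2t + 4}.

L{8t² + 2t + 4} = 8·2/s³ + 2/s² + 4/s = 16/s³ + 2/s² + 4/s

Final answer: 16/s³ + 2/s² + 4/s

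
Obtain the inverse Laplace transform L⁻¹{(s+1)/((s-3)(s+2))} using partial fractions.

Using partial fractions, f(t) = (4e^(3t) + e^(-2t))/5

Final answer: (4e^(3t) + e^(-2t))/5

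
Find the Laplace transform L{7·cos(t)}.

L{cos(ωt)} = s/(s² + ω²), so L{cos(t)} = s/(s² + 1). Then L{7·cos(t)} = 7·s/(s² + 1) = 7s/(s² + 1)

Final answer: 7s/(s² + 1)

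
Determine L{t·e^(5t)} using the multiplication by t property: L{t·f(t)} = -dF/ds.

Using L{t^n·e^(at)} = n!/(s-a)^(n+1), L{t·e^(5t)} = 1/(s-5)^2

Final answer: 1/(s-5)^2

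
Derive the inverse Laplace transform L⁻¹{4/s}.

L⁻¹{c/s} = c, so L⁻¹{4/s} = 4

Final answer: 4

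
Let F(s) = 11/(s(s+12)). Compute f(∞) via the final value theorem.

f(∞) = lim_{s→0} s·11/(s(s+12)) = lim_{s→0} 11/(s+12) = 11/12 = 11/12

Final answer: 11/12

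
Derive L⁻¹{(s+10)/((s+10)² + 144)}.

Using frequency shift: L⁻¹{(s-a)/((s-a)² + b²)} = e^(at)cos(bt). Here a=-10, b=12

Final answer: e^(-10t)·cos(12t)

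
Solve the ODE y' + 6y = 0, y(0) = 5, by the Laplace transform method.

L{y'} + 6L{y} = 0. sY - 5 + 6Y = 0. Y(s+6) = 5. Y = 5/(s+6)

Final answer: y(t) = 5e^(-6t)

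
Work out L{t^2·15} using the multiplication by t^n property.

L{15} = 15/s. d^1/ds^1[1/s] = -1/s². d^2/ds^2[1/s] = 2/s^3. So L{t^2} = (-1)^{2}·2/s^3 = 2/s^3. Then L{t^2·15} = 15·2/s^3 = 30/s^3

Final answer: 30/s^3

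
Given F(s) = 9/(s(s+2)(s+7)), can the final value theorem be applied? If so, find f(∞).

Poles of sF(s) = 9/((s+2)(s+7)) are at s = -2 and s = -7, both in the left half-plane. Theorem applies. f(∞) = lim_{s→0} sF(s) = 9/(2·7) = 9/14

Final answer: 9/14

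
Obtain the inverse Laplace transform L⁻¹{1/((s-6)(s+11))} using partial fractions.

Decompose: A/(s-6) + B/(s+11). A = 1/17, B = -1/17. f(t) = (e^(6t) - e^(-11t))/17

Final answer: (e^(6t) - e^(-11t))/17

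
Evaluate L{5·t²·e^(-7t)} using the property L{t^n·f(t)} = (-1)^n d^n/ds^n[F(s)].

L{e^(-7t)} = 1/(s+7). d/ds[1/(s+7)] = -1/(s+7)². d²/ds²[1/(s+7)] = 2/(s+7)³. So L{t²·e^(-7t)} = (-1)² · 2/(s+7)³ = 2/(s+7)³. Then L{5·t²·e^(-7t)} = 5·2/(s+7)³ = 10/(s+7)³

Final answer: 10/(s+7)³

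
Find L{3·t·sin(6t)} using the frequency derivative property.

L{sin(6t)} = 6/(s² + 36). By L{t·f(t)} = -F'(s): -d/ds[6/(s² + 36)] = -(6)·(-2s)/(s² + 36)² = 12s/(s² + 36)². Then L{3·t·sin(6t)} = 3·12s/(s² + 36)² = 36s/(s² + 36)²

Final answer: 36s/(s² + 36)²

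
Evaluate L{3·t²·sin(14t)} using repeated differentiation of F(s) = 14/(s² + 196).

F(s) = 14/(s² + 196). F'(s) = -28s/(s² + 196)². F''(s) = -28(196 - 3s²)/(s² + 196)³ = (84s² - 5488)/(s² + 196)³. So L{t²·sin(14t)} = (-1)² F''(s) = (84s² - 5488)/(s² + 196)³. Then L{3·t²·sin(14t)} = 3·(84s² - 5488)/(s² + 196)³ = (252s² - 16464)/(s² + 196)³

Final answer: (252s² - 16464)/(s² + 196)³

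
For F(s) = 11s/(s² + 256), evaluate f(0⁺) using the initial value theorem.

f(0⁺) = lim_{s→∞} s·11s/(s² + 256) = lim_{s→∞} 11s²/(s² + 256) = 11

Final answer: 11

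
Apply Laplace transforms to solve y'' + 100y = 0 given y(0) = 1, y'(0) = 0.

L{y''} + 100L{y} = 0. s²Y - s - 0 + 100Y = 0. Y(s² + 100) = s. Y = (s)/(s² + 100). Inverting: y(t) = cos(10t)

Final answer: y(t) = cos(10t)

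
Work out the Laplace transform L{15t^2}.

L{15t^2} = 15 · L{t^2} = 15 · 2/s^3 = 30/s^3

Final answer: 30/s^3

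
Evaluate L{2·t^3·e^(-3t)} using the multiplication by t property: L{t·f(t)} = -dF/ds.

Using L{t^n·e^(at)} = n!/(s-a)^(n+1), L{t^3·e^(-3t)} = 6/(s+3)^4, so L{2·t^3·e^(-3t)} = 2·6/(s+3)^4 = 12/(s+3)^4

Final answer: 12/(s+3)^4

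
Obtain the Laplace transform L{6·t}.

L{t^n} = n!/s^(n+1), so L{t} = 1/s^2. Then L{6·t} = 6·1/s^2 = 6/s^2

Final answer: 6/s^2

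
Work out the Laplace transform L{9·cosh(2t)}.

L{cosh(ωt)} = s/(s² - ω²), so L{cosh(2t)} = s/(s² - 4). Then L{9·cosh(2t)} = 9·s/(s² - 4) = 9s/(s² - 4)

Final answer: 9s/(s² - 4)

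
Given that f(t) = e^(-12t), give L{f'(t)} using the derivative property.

f(0) = 1, F(s) = 1/(s+12). L{f'(t)} = s·F(s) - f(0) = s/(s+12) - 1 = (s - (s+12))/(s+12) = -12/(s+12)

Final answer: -12/(s+12)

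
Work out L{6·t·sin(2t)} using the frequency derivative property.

L{sin(2t)} = 2/(s² + 4). By L{t·f(t)} = -F'(s): -d/ds[2/(s² + 4)] = -(2)·(-2s)/(s² + 4)² = 4s/(s² + 4)². Then L{6·t·sin(2t)} = 6·4s/(s² + 4)² = 24s/(s² + 4)²

Final answer: 24s/(s² + 4)²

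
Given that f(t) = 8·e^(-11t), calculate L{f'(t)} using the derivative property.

f(0) = 8, F(s) = 8/(s+11). L{f'(t)} = s·F(s) - f(0) = 8s/(s+11) - 8 = (8s - 8(s+11))/(s+11) = -88/(s+11)

Final answer: -88/(s+11)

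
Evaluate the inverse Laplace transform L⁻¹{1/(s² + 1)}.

L⁻¹{1/(s² + 1)} = sin(t)

Final answer: sin(t)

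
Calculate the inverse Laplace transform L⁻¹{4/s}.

L⁻¹{c/s} = c, so L⁻¹{4/s} = 4

Final answer: 4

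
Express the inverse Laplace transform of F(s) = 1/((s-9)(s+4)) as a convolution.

1/((s-9)(s+4)) = (1/(s-9))·(1/(s+4)) = L{e^(9t)}·L{e^(-4t)}. So f(t) = e^(9t)*e^(-4t) = ∫₀ᵗ e^(9τ)·e^(-4(t-τ)) dτ

Final answer: ∫₀ᵗ e^(9τ)·e^(-4(t-τ)) dτ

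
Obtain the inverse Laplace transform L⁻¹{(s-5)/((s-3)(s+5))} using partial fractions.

Using partial fractions, f(t) = (-2e^(3t) + 10e^(-5t))/8

Final answer: (-2e^(3t) + 10e^(-5t))/8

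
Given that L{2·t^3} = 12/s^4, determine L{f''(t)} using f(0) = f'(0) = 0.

L{f''(t)} = s²F(s) - sf(0) - f'(0) = s²·12/s^4 - 0 - 0 = 12/s^2

Final answer: 12/s^2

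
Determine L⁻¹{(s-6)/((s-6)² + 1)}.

Using frequency shift: L⁻¹{(s-a)/((s-a)² + b²)} = e^(at)cos(bt). Here a=6, b=1

Final answer: e^(6t)·cos(t)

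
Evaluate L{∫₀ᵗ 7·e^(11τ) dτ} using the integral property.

L{∫₀ᵗ f(τ)dτ} = F(s)/s with F(s) = 7/(s-11), so L{∫₀ᵗ 7·e^(11τ) dτ} = 7/(s(s-11))

Final answer: 7/(s(s-11))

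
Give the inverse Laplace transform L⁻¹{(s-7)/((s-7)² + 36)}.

Using frequency shift, L⁻¹{(s-7)/((s-7)² + 36)} = e^(7t)·cos(6t)

Final answer: e^(7t)·cos(6t)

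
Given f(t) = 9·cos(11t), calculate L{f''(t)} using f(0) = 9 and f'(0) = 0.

F(s) = 9s/(s² + 121). L{f''(t)} = s²F(s) - sf(0) - f'(0) = 9s³/(s² + 121) - 9s = (9s³ - 9s(s² + 121))/(s² + 121) = -1089s/(s² + 121)

Final answer: -1089s/(s² + 121)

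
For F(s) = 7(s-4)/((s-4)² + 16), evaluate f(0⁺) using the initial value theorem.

f(0⁺) = lim_{s→∞} sF(s) = lim_{s→∞} 7s(s-4)/((s-4)² + 16) = 7

Final answer: 7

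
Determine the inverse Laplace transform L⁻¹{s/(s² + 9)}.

L⁻¹{s/(s² + 9)} = cos(3t)

Final answer: cos(3t)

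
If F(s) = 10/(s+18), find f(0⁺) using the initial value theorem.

f(0⁺) = lim_{s→∞} s·10/(s+18) = lim_{s→∞} 10s/(s+18) = 10

Final answer: 10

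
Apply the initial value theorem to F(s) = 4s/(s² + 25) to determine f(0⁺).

f(0⁺) = lim_{s→∞} s·4s/(s² + 25) = lim_{s→∞} 4s²/(s² + 25) = 4

Final answer: 4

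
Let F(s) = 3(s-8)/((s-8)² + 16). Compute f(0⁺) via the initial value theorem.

f(0⁺) = lim_{s→∞} sF(s) = lim_{s→∞} 3s(s-8)/((s-8)² + 16) = 3

Final answer: 3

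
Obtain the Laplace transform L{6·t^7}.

L{t^n} = n!/s^(n+1), so L{t^7} = 5040/s^8. Then L{6·t^7} = 6·5040/s^8 = 30240/s^8

Final answer: 30240/s^8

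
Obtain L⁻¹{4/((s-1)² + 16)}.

Form: b/((s-a)² + b²) → e^(at)sin(bt). With a=1, b=4

Final answer: e^t·sin(4t)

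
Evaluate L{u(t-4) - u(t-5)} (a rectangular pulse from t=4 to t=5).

L{u(t-a)} = e^(-as)/s. L{u(t-4) - u(t-5)} = (e^(-4s) - e^(-5s))/s

Final answer: (e^(-4s) - e^(-5s))/s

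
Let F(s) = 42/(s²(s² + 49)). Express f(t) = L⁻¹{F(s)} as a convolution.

42/(s²(s² + 49)) = (1/s²)·(42/(s² + 49)) = L{t}·L{6·sin(7t)}. So f(t) = t*(6·sin(7t)) = ∫₀ᵗ 6τ·sin(7(t-τ)) dτ

Final answer: ∫₀ᵗ 6τ·sin(7(t-τ)) dτ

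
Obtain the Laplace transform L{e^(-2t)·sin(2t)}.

L{e^(at)·sin(ωt)} = ω/((s-a)² + ω²), so L{e^(-2t)·sin(2t)} = 2/((s+2)² + 4)

Final answer: 2/((s+2)² + 4)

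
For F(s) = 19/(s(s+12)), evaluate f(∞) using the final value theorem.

f(∞) = lim_{s→0} s·19/(s(s+12)) = lim_{s→0} 19/(s+12) = 19/12 = 19/12

Final answer: 19/12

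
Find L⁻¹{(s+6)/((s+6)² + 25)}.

Using frequency shift: L⁻¹{(s-a)/((s-a)² + b²)} = e^(at)cos(bt). Here a=-6, b=5

Final answer: e^(-6t)·cos(5t)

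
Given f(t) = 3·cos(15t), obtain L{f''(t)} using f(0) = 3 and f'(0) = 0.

F(s) = 3s/(s² + 225). L{f''(t)} = s²F(s) - sf(0) - f'(0) = 3s³/(s² + 225) - 3s = (3s³ - 3s(s² + 225))/(s² + 225) = -675s/(s² + 225)

Final answer: -675s/(s² + 225)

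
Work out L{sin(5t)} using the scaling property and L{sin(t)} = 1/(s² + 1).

Using L{f(at)} = (1/a)F(s/a) with a=5: L{sin(5t)} = (1/5) · 1/((s/5)² + 1) = (1/5) · 1·25/(s² + 25) = 5/(s² + 25)

Final answer: 5/(s² + 25)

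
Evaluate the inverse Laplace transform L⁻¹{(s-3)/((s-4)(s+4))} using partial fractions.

Using partial fractions, f(t) = (e^(4t) + 7e^(-4t))/8

Final answer: (e^(4t) + 7e^(-4t))/8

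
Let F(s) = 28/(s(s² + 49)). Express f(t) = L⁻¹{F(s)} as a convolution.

28/(s(s² + 49)) = (1/s)·(28/(s² + 49)) = L{1}·L{4·sin(7t)}. So f(t) = 1*(4·sin(7t)) = ∫₀ᵗ 4·sin(7τ) dτ

Final answer: ∫₀ᵗ 4·sin(7τ) dτ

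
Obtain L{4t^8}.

L{t^n} = n!/s^(n+1). So L{4t^8} = 4·8!/s^9 = 161280/s^9

Final answer: 161280/s^9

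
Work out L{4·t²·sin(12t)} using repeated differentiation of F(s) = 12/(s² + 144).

F(s) = 12/(s² + 144). F'(s) = -24s/(s² + 144)². F''(s) = -24(144 - 3s²)/(s² + 144)³ = (72s² - 3456)/(s² + 144)³. So L{t²·sin(12t)} = (-1)² F''(s) = (72s² - 3456)/(s² + 144)³. Then L{4·t²·sin(12t)} = 4·(72s² - 3456)/(s² + 144)³ = (288s² - 13824)/(s² + 144)³

Final answer: (288s² - 13824)/(s² + 144)³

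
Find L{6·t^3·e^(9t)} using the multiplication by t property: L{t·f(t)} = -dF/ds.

Using L{t^n·e^(at)} = n!/(s-a)^(n+1), L{t^3·e^(9t)} = 6/(s-9)^4, so L{6·t^3·e^(9t)} = 6·6/(s-9)^4 = 36/(s-9)^4

Final answer: 36/(s-9)^4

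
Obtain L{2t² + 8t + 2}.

L{2t² + 8t + 2} = 2·2/s³ + 8/s² + 2/s = 4/s³ + 8/s² + 2/s

Final answer: 4/s³ + 8/s² + 2/s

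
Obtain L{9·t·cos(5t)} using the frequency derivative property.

L{cos(5t)} = s/(s² + 25). Derivative: d/ds[s/(s² + 25)] = [(s² + 25) - s·2s]/(s² + 25)² = (25 - s²)/(s² + 25)². So L{t·cos(5t)} = -F'(s) = (s² - 25)/(s² + 25)². Then L{9·t·cos(5t)} = 9·(s² - 25)/(s² + 25)²

Final answer: 9·(s² - 25)/(s² + 25)²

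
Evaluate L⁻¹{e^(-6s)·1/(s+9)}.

L⁻¹{1/(s+9)} = e^(-9t). By the time shift theorem, L⁻¹{e^(-as)F(s)} = u(t-a)f(t-a) with a=6, so L⁻¹{e^(-6s)·1/(s+9)} = u(t-6)·e^(-9(t-6))

Final answer: u(t-6)·e^(-9(t-6))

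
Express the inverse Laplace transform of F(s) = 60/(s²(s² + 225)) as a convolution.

60/(s²(s² + 225)) = (1/s²)·(60/(s² + 225)) = L{t}·L{4·sin(15t)}. So f(t) = t*(4·sin(15t)) = ∫₀ᵗ 4τ·sin(15(t-τ)) dτ

Final answer: ∫₀ᵗ 4τ·sin(15(t-τ)) dτ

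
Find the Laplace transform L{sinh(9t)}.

L{sinh(ωt)} = ω/(s² - ω²), so L{sinh(9t)} = 9/(s² - 81)

Final answer: 9/(s² - 81)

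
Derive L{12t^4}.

L{t^n} = n!/s^(n+1). So L{12t^4} = 12·4!/s^5 = 288/s^5

Final answer: 288/s^5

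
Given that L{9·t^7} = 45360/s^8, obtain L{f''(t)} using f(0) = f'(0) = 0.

L{f''(t)} = s²F(s) - sf(0) - f'(0) = s²·45360/s^8 - 0 - 0 = 45360/s^6

Final answer: 45360/s^6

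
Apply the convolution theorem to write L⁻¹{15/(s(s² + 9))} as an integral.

15/(s(s² + 9)) = (1/s)·(15/(s² + 9)) = L{1}·L{5·sin(3t)}. So f(t) = 1*(5·sin(3t)) = ∫₀ᵗ 5·sin(3τ) dτ

Final answer: ∫₀ᵗ 5·sin(3τ) dτ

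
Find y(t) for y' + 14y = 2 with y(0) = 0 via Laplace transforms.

sY + 14Y = 2/s. Y = 2/(s(s+14)). Partial fractions: Y = 1/7/s - 1/7/(s+14)

Final answer: y(t) = 1/7(1 - e^(-14t))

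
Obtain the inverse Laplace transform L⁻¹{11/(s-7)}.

L⁻¹{1/(s-a)} = e^(at), so L⁻¹{1/(s-7)} = e^(7t), and L⁻¹{11/(s-7)} = 11·e^(7t)

Final answer: 11·e^(7t)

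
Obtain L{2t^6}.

L{t^n} = n!/s^(n+1). So L{2t^6} = 2·6!/s^7 = 1440/s^7

Final answer: 1440/s^7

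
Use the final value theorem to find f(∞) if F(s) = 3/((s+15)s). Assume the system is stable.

f(∞) = lim_{s→0} sF(s) = lim_{s→0} 3/(s+15) = 1/5

Final answer: 1/5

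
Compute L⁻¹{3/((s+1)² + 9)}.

Form: b/((s-a)² + b²) → e^(at)sin(bt). With a=-1, b=3

Final answer: e^(-t)·sin(3t)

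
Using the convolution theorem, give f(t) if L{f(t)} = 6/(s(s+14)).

6/(s(s+14)) = (6/s)·(1/(s+14)) = L{6}·L{e^(-14t)}. By convolution, f(t) = 6*e^(-14t) = ∫₀ᵗ 6·e^(-14τ) dτ = 6·(1 - e^(-14t))/14

Final answer: 6·(1 - e^(-14t))/14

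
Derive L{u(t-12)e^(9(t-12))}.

u(t-a)f(t-a) with f(t)=e^(9t). L{e^(9t)} = 1/(s-9). By time shift: e^(-12s)/(s-9)

Final answer: e^(-12s)/(s-9)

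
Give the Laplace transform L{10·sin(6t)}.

L{sin(ωt)} = ω/(s² + ω²), so L{sin(6t)} = 6/(s² + 36). Then L{10·sin(6t)} = 10·6/(s² + 36) = 60/(s² + 36)

Final answer: 60/(s² + 36)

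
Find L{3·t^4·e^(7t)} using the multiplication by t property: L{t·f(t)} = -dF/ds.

Using L{t^n·e^(at)} = n!/(s-a)^(n+1), L{t^4·e^(7t)} = 24/(s-7)^5, so L{3·t^4·e^(7t)} = 3·24/(s-7)^5 = 72/(s-7)^5

Final answer: 72/(s-7)^5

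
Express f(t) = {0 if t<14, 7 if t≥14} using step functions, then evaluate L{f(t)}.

f(t) = 7·u(t-14). L{u(t-14)} = e^(-14s)/s, so L{f(t)} = 7·e^(-14s)/s

Final answer: 7·e^(-14s)/s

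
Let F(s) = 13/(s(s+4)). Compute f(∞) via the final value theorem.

f(∞) = lim_{s→0} s·13/(s(s+4)) = lim_{s→0} 13/(s+4) = 13/4 = 13/4

Final answer: 13/4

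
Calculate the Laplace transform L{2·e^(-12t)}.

L{e^(at)} = 1/(s-a), so L{e^(-12t)} = 1/(s+12). Then L{2·e^(-12t)} = 2/(s+12)

Final answer: 2/(s+12)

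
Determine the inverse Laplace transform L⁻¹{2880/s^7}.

L⁻¹{n!/s^(n+1)} = t^n with n=6. So L⁻¹{720/s^7} = t^6, and L⁻¹{2880/s^7} = (2880/720)·t^6 = 4·t^6

Final answer: 4·t^6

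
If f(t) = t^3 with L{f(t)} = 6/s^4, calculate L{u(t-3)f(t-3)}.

Time shift theorem: L{u(t-a)f(t-a)} = e^(-as)F(s). Here a=3, F(s) = 6/s^4, so L{u(t-3)f(t-3)} = e^(-3s)·6/s^4

Final answer: e^(-3s)·6/s^4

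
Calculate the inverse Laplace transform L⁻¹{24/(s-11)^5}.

L⁻¹{n!/(s-a)^(n+1)} = t^n·e^(at), so L⁻¹{24/(s-11)^5} = t^4·e^(11t)

Final answer: t^4·e^(11t)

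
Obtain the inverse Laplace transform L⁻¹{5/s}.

L⁻¹{c/s} = c, so L⁻¹{5/s} = 5

Final answer: 5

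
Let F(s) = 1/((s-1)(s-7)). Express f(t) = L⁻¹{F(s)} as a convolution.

1/((s-1)(s-7)) = (1/(s-1))·(1/(s-7)) = L{e^t}·L{e^(7t)}. So f(t) = e^t*e^(7t) = ∫₀ᵗ e^(τ)·e^(7(t-τ)) dτ

Final answer: ∫₀ᵗ e^(τ)·e^(7(t-τ)) dτ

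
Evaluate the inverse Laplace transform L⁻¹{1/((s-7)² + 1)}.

Using frequency shift, L⁻¹{1/((s-7)² + 1)} = e^(7t)·sin(t)

Final answer: e^(7t)·sin(t)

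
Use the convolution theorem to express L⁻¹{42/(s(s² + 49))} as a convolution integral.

42/(s(s² + 49)) = (1/s)·(42/(s² + 49)) = L{1}·L{6·sin(7t)}. So f(t) = 1*(6·sin(7t)) = ∫₀ᵗ 6·sin(7τ) dτ

Final answer: ∫₀ᵗ 6·sin(7τ) dτ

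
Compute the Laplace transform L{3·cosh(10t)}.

L{cosh(ωt)} = s/(s² - ω²), so L{cosh(10t)} = s/(s² - 100). Then L{3·cosh(10t)} = 3·s/(s² - 100) = 3s/(s² - 100)

Final answer: 3s/(s² - 100)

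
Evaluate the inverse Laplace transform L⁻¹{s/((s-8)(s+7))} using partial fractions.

Using partial fractions, f(t) = (8e^(8t) + 7e^(-7t))/15

Final answer: (8e^(8t) + 7e^(-7t))/15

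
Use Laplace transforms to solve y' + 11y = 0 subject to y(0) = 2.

L{y'} + 11L{y} = 0. sY - 2 + 11Y = 0. Y(s+11) = 2. Y = 2/(s+11)

Final answer: y(t) = 2e^(-11t)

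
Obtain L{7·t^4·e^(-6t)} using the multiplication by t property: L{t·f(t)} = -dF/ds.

Using L{t^n·e^(at)} = n!/(s-a)^(n+1), L{t^4·e^(-6t)} = 24/(s+6)^5, so L{7·t^4·e^(-6t)} = 7·24/(s+6)^5 = 168/(s+6)^5

Final answer: 168/(s+6)^5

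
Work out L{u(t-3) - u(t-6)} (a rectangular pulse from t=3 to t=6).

L{u(t-a)} = e^(-as)/s. L{u(t-3) - u(t-6)} = (e^(-3s) - e^(-6s))/s

Final answer: (e^(-3s) - e^(-6s))/s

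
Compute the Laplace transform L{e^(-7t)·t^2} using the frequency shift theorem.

L{e^(at)·t^n} = n!/(s-a)^(n+1), so L{e^(-7t)·t^2} = 2/(s+7)^3

Final answer: 2/(s+7)^3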